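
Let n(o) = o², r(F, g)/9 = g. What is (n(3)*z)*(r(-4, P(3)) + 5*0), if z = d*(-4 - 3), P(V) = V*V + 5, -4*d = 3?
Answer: 11907/2 ≈ 5953.5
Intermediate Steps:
d = -¾ (d = -¼*3 = -¾ ≈ -0.75000)
P(V) = 5 + V² (P(V) = V² + 5 = 5 + V²)
r(F, g) = 9*g
z = 21/4 (z = -3*(-4 - 3)/4 = -¾*(-7) = 21/4 ≈ 5.2500)
(n(3)*z)*(r(-4, P(3)) + 5*0) = (3²*(21/4))*(9*(5 + 3²) + 5*0) = (9*(21/4))*(9*(5 + 9) + 0) = 189*(9*14 + 0)/4 = 189*(126 + 0)/4 = (189/4)*126 = 11907/2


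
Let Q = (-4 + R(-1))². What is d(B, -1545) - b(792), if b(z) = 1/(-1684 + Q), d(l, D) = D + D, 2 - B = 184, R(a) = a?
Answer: -5126309/1659 ≈ -3090.0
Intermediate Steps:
B = -182 (B = 2 - 1*184 = 2 - 184 = -182)
Q = 25 (Q = (-4 - 1)² = (-5)² = 25)
d(l, D) = 2*D
b(z) = -1/1659 (b(z) = 1/(-1684 + 25) = 1/(-1659) = -1/1659)
d(B, -1545) - b(792) = 2*(-1545) - 1*(-1/1659) = -3090 + 1/1659 = -5126309/1659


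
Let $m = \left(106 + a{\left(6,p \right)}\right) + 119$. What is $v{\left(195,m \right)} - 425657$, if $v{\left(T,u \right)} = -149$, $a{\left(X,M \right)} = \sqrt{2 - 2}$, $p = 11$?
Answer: $-425806$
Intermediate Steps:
$a{\left(X,M \right)} = 0$ ($a{\left(X,M \right)} = \sqrt{0} = 0$)
$m = 225$ ($m = \left(106 + 0\right) + 119 = 106 + 119 = 225$)
$v{\left(195,m \right)} - 425657 = -149 - 425657 = -425806$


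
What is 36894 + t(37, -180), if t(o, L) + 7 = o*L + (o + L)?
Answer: 30084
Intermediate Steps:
t(o, L) = -7 + L + o + L*o (t(o, L) = -7 + (o*L + (o + L)) = -7 + (L*o + (L + o)) = -7 + (L + o + L*o) = -7 + L + o + L*o)
36894 + t(37, -180) = 36894 + (-7 - 180 + 37 - 180*37) = 36894 + (-7 - 180 + 37 - 6660) = 36894 - 6810 = 30084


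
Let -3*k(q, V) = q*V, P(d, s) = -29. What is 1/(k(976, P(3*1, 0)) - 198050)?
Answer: -3/565846 ≈ -5.3018e-6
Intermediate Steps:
k(q, V) = -V*q/3 (k(q, V) = -q*V/3 = -V*q/3)
1/(k(976, P(3*1, 0)) - 198050) = 1/(-⅓*(-29)*976 - 198050) = 1/(28304/3 - 198050) = 1/(-565846/3) = -3/565846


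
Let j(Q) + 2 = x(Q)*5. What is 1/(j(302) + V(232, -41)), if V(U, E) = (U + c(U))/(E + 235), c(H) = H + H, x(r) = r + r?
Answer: 97/293094 ≈ 0.00033095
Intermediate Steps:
x(r) = 2*r
j(Q) = -2 + 10*Q (j(Q) = -2 + (2*Q)*5 = -2 + 10*Q)
c(H) = 2*H
V(U, E) = 3*U/(235 + E) (V(U, E) = (U + 2*U)/(E + 235) = (3*U)/(235 + E) = 3*U/(235 + E))
1/(j(302) + V(232, -41)) = 1/((-2 + 10*302) + 3*232/(235 - 41)) = 1/((-2 + 3020) + 3*232/194) = 1/(3018 + 3*232*(1/194)) = 1/(3018 + 348/97) = 1/(293094/97) = 97/293094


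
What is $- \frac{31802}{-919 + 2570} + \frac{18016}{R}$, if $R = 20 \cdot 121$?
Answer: $- \frac{11804106}{998855} \approx -11.818$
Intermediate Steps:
$R = 2420$
$- \frac{31802}{-919 + 2570} + \frac{18016}{R} = - \frac{31802}{-919 + 2570} + \frac{18016}{2420} = - \frac{31802}{1651} + 18016 \cdot \frac{1}{2420} = \left(-31802\right) \frac{1}{1651} + \frac{4504}{605} = - \frac{31802}{1651} + \frac{4504}{605} = - \frac{11804106}{998855}$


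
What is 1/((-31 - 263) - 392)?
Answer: -1/686 ≈ -0.0014577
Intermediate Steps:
1/((-31 - 263) - 392) = 1/(-294 - 392) = 1/(-686) = -1/686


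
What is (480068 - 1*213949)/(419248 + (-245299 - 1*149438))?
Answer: 266119/24511 ≈ 10.857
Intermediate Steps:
(480068 - 1*213949)/(419248 + (-245299 - 1*149438)) = (480068 - 213949)/(419248 + (-245299 - 149438)) = 266119/(419248 - 394737) = 266119/24511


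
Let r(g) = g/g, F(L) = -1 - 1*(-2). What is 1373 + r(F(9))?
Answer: 1374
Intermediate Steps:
F(L) = 1 (F(L) = -1 + 2 = 1)
r(g) = 1
1373 + r(F(9)) = 1373 + 1 = 1374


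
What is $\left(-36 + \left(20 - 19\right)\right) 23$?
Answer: $-805$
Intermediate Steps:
$\left(-36 + \left(20 - 19\right)\right) 23 = \left(-36 + 1\right) 23 = \left(-35\right) 23 = -805$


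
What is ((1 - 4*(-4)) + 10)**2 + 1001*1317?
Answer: 1319046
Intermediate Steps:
((1 - 4*(-4)) + 10)**2 + 1001*1317 = ((1 + 16) + 10)**2 + 1318317 = (17 + 10)**2 + 1318317 = 27**2 + 1318317 = 729 + 1318317 = 1319046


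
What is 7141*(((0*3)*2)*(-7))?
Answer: 0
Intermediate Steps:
7141*(((0*3)*2)*(-7)) = 7141*((0*2)*(-7)) = 7141*(0*(-7)) = 7141*0 = 0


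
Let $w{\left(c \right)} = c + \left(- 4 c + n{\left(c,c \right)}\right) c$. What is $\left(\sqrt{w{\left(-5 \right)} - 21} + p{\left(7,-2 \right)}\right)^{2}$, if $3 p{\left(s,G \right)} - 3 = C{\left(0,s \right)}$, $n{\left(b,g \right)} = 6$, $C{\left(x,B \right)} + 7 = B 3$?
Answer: $- \frac{1115}{9} + \frac{68 i \sqrt{39}}{3} \approx -123.89 + 141.55 i$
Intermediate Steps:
$C{\left(x,B \right)} = -7 + 3 B$ ($C{\left(x,B \right)} = -7 + B 3 = -7 + 3 B$)
$p{\left(s,G \right)} = - \frac{4}{3} + s$ ($p{\left(s,G \right)} = 1 + \frac{-7 + 3 s}{3} = 1 + \left(- \frac{7}{3} + s\right) = - \frac{4}{3} + s$)
$w{\left(c \right)} = c + c \left(6 - 4 c\right)$ ($w{\left(c \right)} = c + \left(- 4 c + 6\right) c = c + \left(6 - 4 c\right) c = c + c \left(6 - 4 c\right)$)
$\left(\sqrt{w{\left(-5 \right)} - 21} + p{\left(7,-2 \right)}\right)^{2} = \left(\sqrt{- 5 \left(7 - -20\right) - 21} + \left(- \frac{4}{3} + 7\right)\right)^{2} = \left(\sqrt{- 5 \left(7 + 20\right) - 21} + \frac{17}{3}\right)^{2} = \left(\sqrt{\left(-5\right) 27 - 21} + \frac{17}{3}\right)^{2} = \left(\sqrt{-135 - 21} + \frac{17}{3}\right)^{2} = \left(\sqrt{-156} + \frac{17}{3}\right)^{2} = \left(2 i \sqrt{39} + \frac{17}{3}\right)^{2} = \left(\frac{17}{3} + 2 i \sqrt{39}\right)^{2}$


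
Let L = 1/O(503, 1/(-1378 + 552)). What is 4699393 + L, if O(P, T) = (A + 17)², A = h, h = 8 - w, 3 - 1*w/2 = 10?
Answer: 7147776754/1521 ≈ 4.6994e+6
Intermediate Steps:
w = -14 (w = 6 - 2*10 = 6 - 20 = -14)
h = 22 (h = 8 - 1*(-14) = 8 + 14 = 22)
A = 22
O(P, T) = 1521 (O(P, T) = (22 + 17)² = 39² = 1521)
L = 1/1521 ≈ 0.00065746
4699393 + L = 4699393 + 1/1521 = 7147776754/1521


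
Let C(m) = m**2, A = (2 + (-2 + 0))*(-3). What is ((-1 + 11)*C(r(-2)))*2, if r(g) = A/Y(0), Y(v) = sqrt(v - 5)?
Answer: 0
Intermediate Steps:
Y(v) = sqrt(-5 + v)
A = 0 (A = (2 - 2)*(-3) = 0*(-3) = 0)
r(g) = 0 (r(g) = 0/(sqrt(-5 + 0)) = 0/(sqrt(-5)) = 0/((I*sqrt(5))) = 0*(-I*sqrt(5)/5) = 0)
((-1 + 11)*C(r(-2)))*2 = ((-1 + 11)*0**2)*2 = (10*0)*2 = 0*2 = 0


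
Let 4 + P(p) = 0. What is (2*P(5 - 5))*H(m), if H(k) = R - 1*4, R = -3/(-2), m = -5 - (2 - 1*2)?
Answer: 20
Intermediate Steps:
P(p) = -4 (P(p) = -4 + 0 = -4)
m = -5 (m = -5 - (2 - 2) = -5 - 1*0 = -5 + 0 = -5)
R = 3/2 (R = -3*(-½) = 3/2 ≈ 1.5000)
H(k) = -5/2 (H(k) = 3/2 - 1*4 = 3/2 - 4 = -5/2)
(2*P(5 - 5))*H(m) = (2*(-4))*(-5/2) = -8*(-5/2) = 20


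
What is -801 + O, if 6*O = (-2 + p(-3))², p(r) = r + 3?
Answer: -2401/3 ≈ -800.33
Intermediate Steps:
p(r) = 3 + r
O = ⅔ (O = (-2 + (3 - 3))²/6 = (-2 + 0)²/6 = (⅙)*(-2)² = (⅙)*4 = ⅔ ≈ 0.66667)
-801 + O = -801 + ⅔ = -2401/3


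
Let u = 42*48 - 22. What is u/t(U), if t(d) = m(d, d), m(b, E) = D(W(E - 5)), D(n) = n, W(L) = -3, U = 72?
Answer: -1994/3 ≈ -664.67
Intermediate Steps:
m(b, E) = -3
t(d) = -3
u = 1994 (u = 2016 - 22 = 1994)
u/t(U) = 1994/(-3) = 1994*(-1/3) = -1994/3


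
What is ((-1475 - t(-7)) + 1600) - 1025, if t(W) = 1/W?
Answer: -6299/7 ≈ -899.86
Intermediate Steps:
((-1475 - t(-7)) + 1600) - 1025 = ((-1475 - 1/(-7)) + 1600) - 1025 = ((-1475 - 1*(-⅐)) + 1600) - 1025 = ((-1475 + ⅐) + 1600) - 1025 = (-10324/7 + 1600) - 1025 = 876/7 - 1025 = -6299/7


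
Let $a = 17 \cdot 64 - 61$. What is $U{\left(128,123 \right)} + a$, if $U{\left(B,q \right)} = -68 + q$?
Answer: $1082$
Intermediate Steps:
$a = 1027$ ($a = 1088 - 61 = 1027$)
$U{\left(128,123 \right)} + a = \left(-68 + 123\right) + 1027 = 55 + 1027 = 1082$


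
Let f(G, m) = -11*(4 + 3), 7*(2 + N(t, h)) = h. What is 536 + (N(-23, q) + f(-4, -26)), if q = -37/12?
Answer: 38351/84 ≈ 456.56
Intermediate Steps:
q = -37/12 (q = -37*1/12 = -37/12 ≈ -3.0833)
N(t, h) = -2 + h/7
f(G, m) = -77 (f(G, m) = -11*7 = -77)
536 + (N(-23, q) + f(-4, -26)) = 536 + ((-2 + (⅐)*(-37/12)) - 77) = 536 + ((-2 - 37/84) - 77) = 536 + (-205/84 - 77) = 536 - 6673/84 = 38351/84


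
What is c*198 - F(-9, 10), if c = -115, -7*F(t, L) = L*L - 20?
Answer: -159310/7 ≈ -22759.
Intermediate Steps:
F(t, L) = 20/7 - L²/7 (F(t, L) = -(L*L - 20)/7 = -(L² - 20)/7 = -(-20 + L²)/7 = 20/7 - L²/7)
c*198 - F(-9, 10) = -115*198 - (20/7 - ⅐*10²) = -22770 - (20/7 - ⅐*100) = -22770 - (20/7 - 100/7) = -22770 - 1*(-80/7) = -22770 + 80/7 = -159310/7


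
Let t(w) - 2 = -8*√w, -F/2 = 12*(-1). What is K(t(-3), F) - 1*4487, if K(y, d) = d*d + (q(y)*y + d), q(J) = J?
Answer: -4075 - 32*I*√3 ≈ -4075.0 - 55.426*I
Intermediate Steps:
F = 24 (F = -24*(-1) = -2*(-12) = 24)
t(w) = 2 - 8*√w
K(y, d) = d + d² + y² (K(y, d) = d*d + (y*y + d) = d² + (y² + d) = d² + (d + y²) = d + d² + y²)
K(t(-3), F) - 1*4487 = (24 + 24² + (2 - 8*I*√3)²) - 1*4487 = (24 + 576 + (2 - 8*I*√3)²) - 4487 = (600 + (2 - 8*I*√3)²) - 4487 = -3887 + (2 - 8*I*√3)²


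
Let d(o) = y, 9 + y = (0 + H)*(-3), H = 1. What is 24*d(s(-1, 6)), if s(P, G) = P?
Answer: -288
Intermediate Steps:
y = -12 (y = -9 + (0 + 1)*(-3) = -9 + 1*(-3) = -9 - 3 = -12)
d(o) = -12
24*d(s(-1, 6)) = 24*(-12) = -288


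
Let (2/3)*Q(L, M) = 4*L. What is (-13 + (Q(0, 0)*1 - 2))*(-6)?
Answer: 90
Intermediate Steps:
Q(L, M) = 6*L (Q(L, M) = 3*(4*L)/2 = 6*L)
(-13 + (Q(0, 0)*1 - 2))*(-6) = (-13 + ((6*0)*1 - 2))*(-6) = (-13 + (0*1 - 2))*(-6) = (-13 + (0 - 2))*(-6) = (-13 - 2)*(-6) = -15*(-6) = 90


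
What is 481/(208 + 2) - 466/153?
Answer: -8089/10710 ≈ -0.75528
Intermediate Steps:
481/(208 + 2) - 466/153 = 481/210 - 466*1/153 = 481*(1/210) - 466/153 = 481/210 - 466/153 = -8089/10710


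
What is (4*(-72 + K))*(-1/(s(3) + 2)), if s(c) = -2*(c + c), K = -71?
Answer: -286/5 ≈ -57.200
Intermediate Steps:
s(c) = -4*c
(4*(-72 + K))*(-1/(s(3) + 2)) = (4*(-72 - 71))*(-1/(-4*3 + 2)) = (4*(-143))*(-1/(-12 + 2)) = -(-572)/(-10) = -(-572)*(-1)/10 = -572*1/10 = -286/5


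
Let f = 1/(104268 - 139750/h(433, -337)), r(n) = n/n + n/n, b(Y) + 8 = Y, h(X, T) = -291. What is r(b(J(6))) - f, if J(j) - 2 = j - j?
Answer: 60963185/30481738 ≈ 2.0000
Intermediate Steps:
J(j) = 2 (J(j) = 2 + (j - j) = 2 + 0 = 2)
b(Y) = -8 + Y
r(n) = 2 (r(n) = 1 + 1 = 2)
f = 291/30481738 (f = 1/(104268 - 139750/(-291)) = 1/(104268 - 139750*(-1/291)) = 1/(104268 + 139750/291) = 1/(30481738/291) = 291/30481738 ≈ 9.5467e-6)
r(b(J(6))) - f = 2 - 1*291/30481738 = 2 - 291/30481738 = 60963185/30481738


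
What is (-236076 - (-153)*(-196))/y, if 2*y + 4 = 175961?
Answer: -532128/175957 ≈ -3.0242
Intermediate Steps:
y = 175957/2 (y = -2 + (1/2)*175961 = -2 + 175961/2 = 175957/2 ≈ 87979.)
(-236076 - (-153)*(-196))/y = (-236076 - (-153)*(-196))/(175957/2) = (-236076 - 1*29988)*(2/175957) = (-236076 - 29988)*(2/175957) = -266064*2/175957 = -532128/175957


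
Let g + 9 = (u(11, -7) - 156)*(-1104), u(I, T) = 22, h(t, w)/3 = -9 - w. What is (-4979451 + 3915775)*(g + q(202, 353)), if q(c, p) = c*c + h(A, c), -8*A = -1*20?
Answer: -200075328248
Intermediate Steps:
A = 5/2 (A = -(-1)*20/8 = -⅛*(-20) = 5/2 ≈ 2.5000)
h(t, w) = -27 - 3*w (h(t, w) = 3*(-9 - w) = -27 - 3*w)
g = 147927 (g = -9 + (22 - 156)*(-1104) = -9 - 134*(-1104) = -9 + 147936 = 147927)
q(c, p) = -27 + c² - 3*c (q(c, p) = c*c + (-27 - 3*c) = c² + (-27 - 3*c) = -27 + c² - 3*c)
(-4979451 + 3915775)*(g + q(202, 353)) = (-4979451 + 3915775)*(147927 + (-27 + 202² - 3*202)) = -1063676*(147927 + (-27 + 40804 - 606)) = -1063676*(147927 + 40171) = -1063676*188098 = -200075328248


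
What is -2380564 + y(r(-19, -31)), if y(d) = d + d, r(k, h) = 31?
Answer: -2380502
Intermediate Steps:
y(d) = 2*d
-2380564 + y(r(-19, -31)) = -2380564 + 2*31 = -2380564 + 62 = -2380502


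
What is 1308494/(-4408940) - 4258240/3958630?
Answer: -1197708413441/872668107610 ≈ -1.3725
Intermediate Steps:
1308494/(-4408940) - 4258240/3958630 = 1308494*(-1/4408940) - 4258240*1/3958630 = -654247/2204470 - 425824/395863 = -1197708413441/872668107610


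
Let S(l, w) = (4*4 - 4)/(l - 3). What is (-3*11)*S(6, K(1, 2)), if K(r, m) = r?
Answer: -132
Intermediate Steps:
S(l, w) = 12/(-3 + l) (S(l, w) = (16 - 4)/(-3 + l) = 12/(-3 + l))
(-3*11)*S(6, K(1, 2)) = (-3*11)*(12/(-3 + 6)) = -396/3 = -33*4 = -132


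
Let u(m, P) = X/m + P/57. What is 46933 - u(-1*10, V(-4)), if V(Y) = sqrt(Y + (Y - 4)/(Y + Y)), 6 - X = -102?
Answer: 234719/5 - I*sqrt(3)/57 ≈ 46944.0 - 0.030387*I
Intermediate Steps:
X = 108 (X = 6 - 1*(-102) = 6 + 102 = 108)
V(Y) = sqrt(Y + (-4 + Y)/(2*Y)) (V(Y) = sqrt(Y + (-4 + Y)/((2*Y))) = sqrt(Y + (-4 + Y)*(1/(2*Y))) = sqrt(Y + (-4 + Y)/(2*Y)))
u(m, P) = 108/m + P/57
46933 - u(-1*10, V(-4)) = 46933 - (108/((-1*10)) + (sqrt(2 - 8/(-4) + 4*(-4))/2)/57) = 46933 - (108/(-10) + (sqrt(2 - 8*(-1/4) - 16)/2)/57) = 46933 - (108*(-1/10) + (sqrt(2 + 2 - 16)/2)/57) = 46933 - (-54/5 + (sqrt(-12)/2)/57) = 46933 - (-54/5 + ((2*I*sqrt(3))/2)/57) = 46933 - (-54/5 + (I*sqrt(3))/57) = 46933 - (-54/5 + I*sqrt(3)/57) = 46933 + (54/5 - I*sqrt(3)/57) = 234719/5 - I*sqrt(3)/57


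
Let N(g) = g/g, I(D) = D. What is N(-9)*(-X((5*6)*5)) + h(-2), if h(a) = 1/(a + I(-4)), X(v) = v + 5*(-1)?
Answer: -871/6 ≈ -145.17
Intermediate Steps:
X(v) = -5 + v (X(v) = v - 5 = -5 + v)
h(a) = 1/(-4 + a) (h(a) = 1/(a - 4) = 1/(-4 + a))
N(g) = 1
N(-9)*(-X((5*6)*5)) + h(-2) = 1*(-(-5 + (5*6)*5)) + 1/(-4 - 2) = 1*(-(-5 + 30*5)) + 1/(-6) = 1*(-(-5 + 150)) - ⅙ = 1*(-1*145) - ⅙ = 1*(-145) - ⅙ = -145 - ⅙ = -871/6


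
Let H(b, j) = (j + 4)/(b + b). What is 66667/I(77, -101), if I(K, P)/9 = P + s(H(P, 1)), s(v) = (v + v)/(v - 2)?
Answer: -27266803/371691 ≈ -73.359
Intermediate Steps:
H(b, j) = (4 + j)/(2*b) (H(b, j) = (4 + j)/((2*b)) = (4 + j)*(1/(2*b)) = (4 + j)/(2*b))
s(v) = 2*v/(-2 + v) (s(v) = (2*v)/(-2 + v) = 2*v/(-2 + v))
I(K, P) = 9*P + 45/(P*(-2 + 5/(2*P))) (I(K, P) = 9*(P + 2*((4 + 1)/(2*P))/(-2 + (4 + 1)/(2*P))) = 9*(P + 2*((1/2)*5/P)/(-2 + (1/2)*5/P)) = 9*(P + 2*(5/(2*P))/(-2 + 5/(2*P))) = 9*(P + 5/(P*(-2 + 5/(2*P)))) = 9*P + 45/(P*(-2 + 5/(2*P))))
66667/I(77, -101) = 66667/((9*(-10 - 101*(-5 + 4*(-101)))/(-5 + 4*(-101)))) = 66667/((9*(-10 - 101*(-5 - 404))/(-5 - 404))) = 66667/((9*(-10 - 101*(-409))/(-409))) = 66667/((9*(-1/409)*(-10 + 41309))) = 66667/((9*(-1/409)*41299)) = 66667/(-371691/409) = 66667*(-409/371691) = -27266803/371691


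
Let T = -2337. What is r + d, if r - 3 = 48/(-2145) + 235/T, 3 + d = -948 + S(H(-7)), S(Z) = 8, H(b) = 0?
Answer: -1570903117/1670955 ≈ -940.12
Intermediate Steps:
d = -943 (d = -3 + (-948 + 8) = -3 - 940 = -943)
r = 4807448/1670955 (r = 3 + (48/(-2145) + 235/(-2337)) = 3 + (48*(-1/2145) + 235*(-1/2337)) = 3 + (-16/715 - 235/2337) = 3 - 205417/1670955 = 4807448/1670955 ≈ 2.8771)
r + d = 4807448/1670955 - 943 = -1570903117/1670955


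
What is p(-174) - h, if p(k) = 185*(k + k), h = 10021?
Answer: -74401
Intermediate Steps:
p(k) = 370*k (p(k) = 185*(2*k) = 370*k)
p(-174) - h = 370*(-174) - 1*10021 = -64380 - 10021 = -74401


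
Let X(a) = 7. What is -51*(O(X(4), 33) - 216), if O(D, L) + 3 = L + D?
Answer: 9129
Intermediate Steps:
O(D, L) = -3 + D + L (O(D, L) = -3 + (L + D) = -3 + (D + L) = -3 + D + L)
-51*(O(X(4), 33) - 216) = -51*((-3 + 7 + 33) - 216) = -51*(37 - 216) = -51*(-179) = 9129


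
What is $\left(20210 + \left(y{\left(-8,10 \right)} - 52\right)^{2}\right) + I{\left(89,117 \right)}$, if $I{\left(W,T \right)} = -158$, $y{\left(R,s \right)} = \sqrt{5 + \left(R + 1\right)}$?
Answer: $22754 - 104 i \sqrt{2} \approx 22754.0 - 147.08 i$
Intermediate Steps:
$y{\left(R,s \right)} = \sqrt{6 + R}$ ($y{\left(R,s \right)} = \sqrt{5 + \left(1 + R\right)} = \sqrt{6 + R}$)
$\left(20210 + \left(y{\left(-8,10 \right)} - 52\right)^{2}\right) + I{\left(89,117 \right)} = \left(20210 + \left(\sqrt{6 - 8} - 52\right)^{2}\right) - 158 = \left(20210 + \left(\sqrt{-2} - 52\right)^{2}\right) - 158 = \left(20210 + \left(i \sqrt{2} - 52\right)^{2}\right) - 158 = \left(20210 + \left(-52 + i \sqrt{2}\right)^{2}\right) - 158 = 20052 + \left(-52 + i \sqrt{2}\right)^{2}$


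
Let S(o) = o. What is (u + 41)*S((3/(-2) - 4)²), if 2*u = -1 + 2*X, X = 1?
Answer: 10043/8 ≈ 1255.4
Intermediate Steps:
u = ½ (u = (-1 + 2*1)/2 = (-1 + 2)/2 = (½)*1 = ½ ≈ 0.50000)
(u + 41)*S((3/(-2) - 4)²) = (½ + 41)*(3/(-2) - 4)² = 83*(3*(-½) - 4)²/2 = 83*(-3/2 - 4)²/2 = 83*(-11/2)²/2 = (83/2)*(121/4) = 10043/8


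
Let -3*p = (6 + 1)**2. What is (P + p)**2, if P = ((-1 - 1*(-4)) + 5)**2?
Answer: 20449/9 ≈ 2272.1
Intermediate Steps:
P = 64 (P = ((-1 + 4) + 5)**2 = (3 + 5)**2 = 8**2 = 64)
p = -49/3 (p = -(6 + 1)**2/3 = -1/3*7**2 = -1/3*49 = -49/3 ≈ -16.333)
(P + p)**2 = (64 - 49/3)**2 = (143/3)**2 = 20449/9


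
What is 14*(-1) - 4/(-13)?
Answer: -178/13 ≈ -13.692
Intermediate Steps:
14*(-1) - 4/(-13) = -14 - 4*(-1/13) = -14 + 4/13 = -178/13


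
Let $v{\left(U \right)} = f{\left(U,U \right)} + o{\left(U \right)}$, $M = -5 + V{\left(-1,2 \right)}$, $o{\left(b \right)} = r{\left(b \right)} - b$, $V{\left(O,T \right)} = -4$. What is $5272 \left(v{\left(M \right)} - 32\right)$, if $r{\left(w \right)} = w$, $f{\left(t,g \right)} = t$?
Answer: $-216152$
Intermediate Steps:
$o{\left(b \right)} = 0$ ($o{\left(b \right)} = b - b = 0$)
$M = -9$ ($M = -5 - 4 = -9$)
$v{\left(U \right)} = U$ ($v{\left(U \right)} = U + 0 = U$)
$5272 \left(v{\left(M \right)} - 32\right) = 5272 \left(-9 - 32\right) = 5272 \left(-41\right) = -216152$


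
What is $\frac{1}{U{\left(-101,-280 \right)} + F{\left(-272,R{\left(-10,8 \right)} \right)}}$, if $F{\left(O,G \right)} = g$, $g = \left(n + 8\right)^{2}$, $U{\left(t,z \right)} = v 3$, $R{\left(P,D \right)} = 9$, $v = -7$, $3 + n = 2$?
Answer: $\frac{1}{28} \approx 0.035714$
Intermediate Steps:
$n = -1$ ($n = -3 + 2 = -1$)
$U{\left(t,z \right)} = -21$ ($U{\left(t,z \right)} = \left(-7\right) 3 = -21$)
$g = 49$ ($g = \left(-1 + 8\right)^{2} = 7^{2} = 49$)
$F{\left(O,G \right)} = 49$
$\frac{1}{U{\left(-101,-280 \right)} + F{\left(-272,R{\left(-10,8 \right)} \right)}} = \frac{1}{-21 + 49} = \frac{1}{28}$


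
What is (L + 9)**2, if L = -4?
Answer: 25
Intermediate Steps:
(L + 9)**2 = (-4 + 9)**2 = 5**2 = 25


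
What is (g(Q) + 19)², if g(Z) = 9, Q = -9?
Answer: 784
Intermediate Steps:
(g(Q) + 19)² = (9 + 19)² = 28² = 784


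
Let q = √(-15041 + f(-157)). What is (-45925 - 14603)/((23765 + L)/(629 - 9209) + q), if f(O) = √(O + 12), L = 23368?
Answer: -60528/(-15711/2860 + √(-15041 + I*√145)) ≈ 21.866 + 492.56*I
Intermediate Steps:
f(O) = √(12 + O)
q = √(-15041 + I*√145) (q = √(-15041 + √(12 - 157)) = √(-15041 + √(-145)) = √(-15041 + I*√145) ≈ 0.0491 + 122.64*I)
(-45925 - 14603)/((23765 + L)/(629 - 9209) + q) = (-45925 - 14603)/((23765 + 23368)/(629 - 9209) + √(-15041 + I*√145)) = -60528/(47133/(-8580) + √(-15041 + I*√145)) = -60528/(47133*(-1/8580) + √(-15041 + I*√145)) = -60528/(-15711/2860 + √(-15041 + I*√145))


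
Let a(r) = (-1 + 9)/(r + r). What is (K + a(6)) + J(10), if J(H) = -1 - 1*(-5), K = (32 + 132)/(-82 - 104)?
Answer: 352/93 ≈ 3.7849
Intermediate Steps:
K = -82/93 (K = 164/(-186) = 164*(-1/186) = -82/93 ≈ -0.88172)
J(H) = 4 (J(H) = -1 + 5 = 4)
a(r) = 4/r (a(r) = 8/((2*r)) = 8*(1/(2*r)) = 4/r)
(K + a(6)) + J(10) = (-82/93 + 4/6) + 4 = (-82/93 + 4*(1/6)) + 4 = (-82/93 + 2/3) + 4 = -20/93 + 4 = 352/93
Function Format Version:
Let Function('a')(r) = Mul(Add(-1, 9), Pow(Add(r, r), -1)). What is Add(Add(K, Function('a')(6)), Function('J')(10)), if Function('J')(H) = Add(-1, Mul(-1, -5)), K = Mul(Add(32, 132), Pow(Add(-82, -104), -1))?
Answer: Rational(352, 93) ≈ 3.7849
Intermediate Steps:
K = Rational(-82, 93) (K = Mul(164, Pow(-186, -1)) = Mul(164, Rational(-1, 186)) = Rational(-82, 93) ≈ -0.88172)
Function('J')(H) = 4 (Function('J')(H) = Add(-1, 5) = 4)
Function('a')(r) = Mul(4, Pow(r, -1)) (Function('a')(r) = Mul(8, Pow(Mul(2, r), -1)) = Mul(8, Mul(Rational(1, 2), Pow(r, -1))) = Mul(4, Pow(r, -1)))
Add(Add(K, Function('a')(6)), Function('J')(10)) = Add(Add(Rational(-82, 93), Mul(4, Pow(6, -1))), 4) = Add(Add(Rational(-82, 93), Mul(4, Rational(1, 6))), 4) = Add(Add(Rational(-82, 93), Rational(2, 3)), 4) = Add(Rational(-20, 93), 4) = Rational(352, 93)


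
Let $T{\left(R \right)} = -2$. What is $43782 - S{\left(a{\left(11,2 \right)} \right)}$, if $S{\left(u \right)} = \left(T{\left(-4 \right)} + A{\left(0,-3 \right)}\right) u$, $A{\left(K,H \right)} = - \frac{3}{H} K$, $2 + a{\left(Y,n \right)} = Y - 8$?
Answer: $43784$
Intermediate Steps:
$a{\left(Y,n \right)} = -10 + Y$ ($a{\left(Y,n \right)} = -2 + \left(Y - 8\right) = -2 + \left(-8 + Y\right) = -10 + Y$)
$A{\left(K,H \right)} = - \frac{3 K}{H}$
$S{\left(u \right)} = - 2 u$ ($S{\left(u \right)} = \left(-2 - \frac{0}{-3}\right) u = \left(-2 - 0 \left(- \frac{1}{3}\right)\right) u = \left(-2 + 0\right) u = - 2 u$)
$43782 - S{\left(a{\left(11,2 \right)} \right)} = 43782 - - 2 \left(-10 + 11\right) = 43782 - \left(-2\right) 1 = 43782 - -2 = 43782 + 2 = 43784$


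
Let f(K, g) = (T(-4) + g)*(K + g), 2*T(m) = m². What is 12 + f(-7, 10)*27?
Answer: 1470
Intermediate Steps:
T(m) = m²/2
f(K, g) = (8 + g)*(K + g) (f(K, g) = ((½)*(-4)² + g)*(K + g) = ((½)*16 + g)*(K + g) = (8 + g)*(K + g))
12 + f(-7, 10)*27 = 12 + (10² + 8*(-7) + 8*10 - 7*10)*27 = 12 + (100 - 56 + 80 - 70)*27 = 12 + 54*27 = 12 + 1458 = 1470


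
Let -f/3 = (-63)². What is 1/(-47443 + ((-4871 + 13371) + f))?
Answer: -1/50850 ≈ -1.9666e-5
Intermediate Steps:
f = -11907 (f = -3*(-63)² = -3*3969 = -11907)
1/(-47443 + ((-4871 + 13371) + f)) = 1/(-47443 + ((-4871 + 13371) - 11907)) = 1/(-47443 + (8500 - 11907)) = 1/(-47443 - 3407) = 1/(-50850) = -1/50850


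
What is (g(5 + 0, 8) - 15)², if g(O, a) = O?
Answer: 100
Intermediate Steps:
(g(5 + 0, 8) - 15)² = ((5 + 0) - 15)² = (5 - 15)² = (-10)² = 100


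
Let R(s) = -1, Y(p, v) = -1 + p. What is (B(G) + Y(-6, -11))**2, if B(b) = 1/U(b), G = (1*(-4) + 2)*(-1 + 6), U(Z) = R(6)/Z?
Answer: 9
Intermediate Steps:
U(Z) = -1/Z
G = -10 (G = (-4 + 2)*5 = -2*5 = -10)
B(b) = -b (B(b) = 1/(-1/b) = -b)
(B(G) + Y(-6, -11))**2 = (-1*(-10) + (-1 - 6))**2 = (10 - 7)**2 = 3**2 = 9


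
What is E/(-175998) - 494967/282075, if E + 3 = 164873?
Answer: -22269817886/8274105975 ≈ -2.6915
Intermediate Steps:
E = 164870 (E = -3 + 164873 = 164870)
E/(-175998) - 494967/282075 = 164870/(-175998) - 494967/282075 = 164870*(-1/175998) - 494967*1/282075 = -82435/87999 - 164989/94025 = -22269817886/8274105975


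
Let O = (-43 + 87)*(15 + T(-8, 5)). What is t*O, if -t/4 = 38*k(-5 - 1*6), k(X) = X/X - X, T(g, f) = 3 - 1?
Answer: -1364352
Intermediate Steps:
T(g, f) = 2
O = 748 (O = (-43 + 87)*(15 + 2) = 44*17 = 748)
k(X) = 1 - X
t = -1824 (t = -152*(1 - (-5 - 1*6)) = -152*(1 - (-5 - 6)) = -152*(1 - 1*(-11)) = -152*(1 + 11) = -152*12 = -4*456 = -1824)
t*O = -1824*748 = -1364352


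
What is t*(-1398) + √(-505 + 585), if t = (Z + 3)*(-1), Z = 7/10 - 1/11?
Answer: 277503/55 + 4*√5 ≈ 5054.5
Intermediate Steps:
Z = 67/110 (Z = 7*(⅒) - 1*1/11 = 7/10 - 1/11 = 67/110 ≈ 0.60909)
t = -397/110 (t = (67/110 + 3)*(-1) = (397/110)*(-1) = -397/110 ≈ -3.6091)
t*(-1398) + √(-505 + 585) = -397/110*(-1398) + √(-505 + 585) = 277503/55 + √80 = 277503/55 + 4*√5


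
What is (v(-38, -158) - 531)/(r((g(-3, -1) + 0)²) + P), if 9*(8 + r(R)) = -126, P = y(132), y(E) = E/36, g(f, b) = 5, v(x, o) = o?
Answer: 2067/55 ≈ 37.582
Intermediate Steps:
y(E) = E/36 (y(E) = E*(1/36) = E/36)
P = 11/3 (P = (1/36)*132 = 11/3 ≈ 3.6667)
r(R) = -22 (r(R) = -8 + (⅑)*(-126) = -8 - 14 = -22)
(v(-38, -158) - 531)/(r((g(-3, -1) + 0)²) + P) = (-158 - 531)/(-22 + 11/3) = -689/(-55/3) = -689*(-3/55) = 2067/55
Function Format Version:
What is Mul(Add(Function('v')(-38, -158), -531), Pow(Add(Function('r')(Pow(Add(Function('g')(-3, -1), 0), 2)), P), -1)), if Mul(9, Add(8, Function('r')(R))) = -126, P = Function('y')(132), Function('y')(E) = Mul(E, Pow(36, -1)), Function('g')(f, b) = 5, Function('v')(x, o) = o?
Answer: Rational(2067, 55) ≈ 37.582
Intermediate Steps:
Function('y')(E) = Mul(Rational(1, 36), E) (Function('y')(E) = Mul(E, Rational(1, 36)) = Mul(Rational(1, 36), E))
P = Rational(11, 3) (P = Mul(Rational(1, 36), 132) = Rational(11, 3) ≈ 3.6667)
Function('r')(R) = -22 (Function('r')(R) = Add(-8, Mul(Rational(1, 9), -126)) = Add(-8, -14) = -22)
Mul(Add(Function('v')(-38, -158), -531), Pow(Add(Function('r')(Pow(Add(Function('g')(-3, -1), 0), 2)), P), -1)) = Mul(Add(-158, -531), Pow(Add(-22, Rational(11, 3)), -1)) = Mul(-689, Pow(Rational(-55, 3), -1)) = Mul(-689, Rational(-3, 55)) = Rational(2067, 55)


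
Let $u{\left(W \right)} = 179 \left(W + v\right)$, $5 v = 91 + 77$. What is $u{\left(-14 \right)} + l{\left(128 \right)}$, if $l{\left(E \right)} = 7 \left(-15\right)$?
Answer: $\frac{17017}{5} \approx 3403.4$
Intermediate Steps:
$l{\left(E \right)} = -105$
$v = \frac{168}{5}$ ($v = \frac{91 + 77}{5} = \frac{1}{5} \cdot 168 = \frac{168}{5} \approx 33.6$)
$u{\left(W \right)} = \frac{30072}{5} + 179 W$ ($u{\left(W \right)} = 179 \left(W + \frac{168}{5}\right) = 179 \left(\frac{168}{5} + W\right) = \frac{30072}{5} + 179 W$)
$u{\left(-14 \right)} + l{\left(128 \right)} = \left(\frac{30072}{5} + 179 \left(-14\right)\right) - 105 = \left(\frac{30072}{5} - 2506\right) - 105 = \frac{17542}{5} - 105 = \frac{17017}{5}$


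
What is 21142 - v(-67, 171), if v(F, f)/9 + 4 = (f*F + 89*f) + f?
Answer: -14219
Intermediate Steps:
v(F, f) = -36 + 810*f + 9*F*f (v(F, f) = -36 + 9*((f*F + 89*f) + f) = -36 + 9*((F*f + 89*f) + f) = -36 + 9*((89*f + F*f) + f) = -36 + 9*(90*f + F*f) = -36 + (810*f + 9*F*f) = -36 + 810*f + 9*F*f)
21142 - v(-67, 171) = 21142 - (-36 + 810*171 + 9*(-67)*171) = 21142 - (-36 + 138510 - 103113) = 21142 - 1*35361 = 21142 - 35361 = -14219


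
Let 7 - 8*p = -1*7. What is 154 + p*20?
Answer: 189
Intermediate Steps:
p = 7/4 (p = 7/8 - (-1)*7/8 = 7/8 - ⅛*(-7) = 7/8 + 7/8 = 7/4 ≈ 1.7500)
154 + p*20 = 154 + (7/4)*20 = 154 + 35 = 189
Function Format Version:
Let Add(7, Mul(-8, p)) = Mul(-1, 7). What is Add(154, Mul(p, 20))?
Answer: 189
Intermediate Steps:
p = Rational(7, 4) (p = Add(Rational(7, 8), Mul(Rational(-1, 8), Mul(-1, 7))) = Add(Rational(7, 8), Mul(Rational(-1, 8), -7)) = Add(Rational(7, 8), Rational(7, 8)) = Rational(7, 4) ≈ 1.7500)
Add(154, Mul(p, 20)) = Add(154, Mul(Rational(7, 4), 20)) = Add(154, 35) = 189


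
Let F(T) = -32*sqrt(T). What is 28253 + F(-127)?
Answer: 28253 - 32*I*sqrt(127) ≈ 28253.0 - 360.62*I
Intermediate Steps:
28253 + F(-127) = 28253 - 32*I*sqrt(127)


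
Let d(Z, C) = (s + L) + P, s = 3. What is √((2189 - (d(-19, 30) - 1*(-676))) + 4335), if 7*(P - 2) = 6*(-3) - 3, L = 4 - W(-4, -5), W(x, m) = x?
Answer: √5838 ≈ 76.407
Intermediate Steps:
L = 8 (L = 4 - 1*(-4) = 4 + 4 = 8)
P = -1 (P = 2 + (6*(-3) - 3)/7 = 2 + (-18 - 3)/7 = 2 + (⅐)*(-21) = 2 - 3 = -1)
d(Z, C) = 10 (d(Z, C) = (3 + 8) - 1 = 11 - 1 = 10)
√((2189 - (d(-19, 30) - 1*(-676))) + 4335) = √((2189 - (10 - 1*(-676))) + 4335) = √((2189 - (10 + 676)) + 4335) = √((2189 - 1*686) + 4335) = √((2189 - 686) + 4335) = √(1503 + 4335) = √5838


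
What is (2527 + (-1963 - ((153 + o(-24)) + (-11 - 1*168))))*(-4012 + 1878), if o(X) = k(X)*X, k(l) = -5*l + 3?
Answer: -7558628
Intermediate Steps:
k(l) = 3 - 5*l
o(X) = X*(3 - 5*X) (o(X) = (3 - 5*X)*X = X*(3 - 5*X))
(2527 + (-1963 - ((153 + o(-24)) + (-11 - 1*168))))*(-4012 + 1878) = (2527 + (-1963 - ((153 - 24*(3 - 5*(-24))) + (-11 - 1*168))))*(-4012 + 1878) = (2527 + (-1963 - ((153 - 24*(3 + 120)) + (-11 - 168))))*(-2134) = (2527 + (-1963 - ((153 - 24*123) - 179)))*(-2134) = (2527 + (-1963 - ((153 - 2952) - 179)))*(-2134) = (2527 + (-1963 - (-2799 - 179)))*(-2134) = (2527 + (-1963 - 1*(-2978)))*(-2134) = (2527 + (-1963 + 2978))*(-2134) = (2527 + 1015)*(-2134) = 3542*(-2134) = -7558628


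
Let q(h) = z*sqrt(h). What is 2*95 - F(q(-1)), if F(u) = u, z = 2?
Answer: 190 - 2*I ≈ 190.0 - 2.0*I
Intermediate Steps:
q(h) = 2*sqrt(h)
2*95 - F(q(-1)) = 2*95 - 2*sqrt(-1) = 190 - 2*I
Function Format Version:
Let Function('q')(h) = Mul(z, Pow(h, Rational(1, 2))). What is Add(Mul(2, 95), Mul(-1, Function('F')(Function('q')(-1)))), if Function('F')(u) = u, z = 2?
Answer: Add(190, Mul(-2, I)) ≈ Add(190.00, Mul(-2.0000, I))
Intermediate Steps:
Function('q')(h) = Mul(2, Pow(h, Rational(1, 2)))
Add(Mul(2, 95), Mul(-1, Function('F')(Function('q')(-1)))) = Add(Mul(2, 95), Mul(-1, Mul(2, Pow(-1, Rational(1, 2))))) = Add(190, Mul(-1, Mul(2, I))) = Add(190, Mul(-2, I))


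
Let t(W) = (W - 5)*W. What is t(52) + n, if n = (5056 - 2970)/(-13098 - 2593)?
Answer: 38346718/15691 ≈ 2443.9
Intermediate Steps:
t(W) = W*(-5 + W) (t(W) = (-5 + W)*W = W*(-5 + W))
n = -2086/15691 (n = 2086/(-15691) = 2086*(-1/15691) = -2086/15691 ≈ -0.13294)
t(52) + n = 52*(-5 + 52) - 2086/15691 = 52*47 - 2086/15691 = 2444 - 2086/15691 = 38346718/15691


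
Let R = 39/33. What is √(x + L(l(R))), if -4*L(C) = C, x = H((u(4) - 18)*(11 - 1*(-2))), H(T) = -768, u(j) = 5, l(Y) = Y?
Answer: I*√371855/22 ≈ 27.718*I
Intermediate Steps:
R = 13/11 (R = 39*(1/33) = 13/11 ≈ 1.1818)
x = -768
L(C) = -C/4
√(x + L(l(R))) = √(-768 - ¼*13/11) = √(-768 - 13/44) = √(-33805/44) = I*√371855/22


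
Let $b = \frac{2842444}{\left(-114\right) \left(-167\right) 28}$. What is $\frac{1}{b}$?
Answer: $\frac{133266}{710611} \approx 0.18754$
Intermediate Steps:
$b = \frac{710611}{133266}$ ($b = \frac{2842444}{19038 \cdot 28} = \frac{2842444}{533064} = 2842444 \cdot \frac{1}{533064} = \frac{710611}{133266} \approx 5.3323$)
$\frac{1}{b} = \frac{1}{\frac{710611}{133266}} = \frac{133266}{710611}$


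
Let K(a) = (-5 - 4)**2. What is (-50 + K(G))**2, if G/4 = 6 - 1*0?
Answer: 961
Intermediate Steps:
G = 24 (G = 4*(6 - 1*0) = 4*(6 + 0) = 4*6 = 24)
K(a) = 81 (K(a) = (-9)**2 = 81)
(-50 + K(G))**2 = (-50 + 81)**2 = 31**2 = 961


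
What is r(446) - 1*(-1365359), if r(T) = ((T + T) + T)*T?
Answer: 1962107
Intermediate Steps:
r(T) = 3*T² (r(T) = (2*T + T)*T = (3*T)*T = 3*T²)
r(446) - 1*(-1365359) = 3*446² - 1*(-1365359) = 3*198916 + 1365359 = 596748 + 1365359 = 1962107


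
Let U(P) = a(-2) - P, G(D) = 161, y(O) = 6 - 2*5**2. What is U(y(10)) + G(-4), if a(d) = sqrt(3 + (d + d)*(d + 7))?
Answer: 205 + I*sqrt(17) ≈ 205.0 + 4.1231*I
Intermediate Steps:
y(O) = -44 (y(O) = 6 - 2*25 = 6 - 50 = -44)
a(d) = sqrt(3 + 2*d*(7 + d)) (a(d) = sqrt(3 + (2*d)*(7 + d)) = sqrt(3 + 2*d*(7 + d)))
U(P) = -P + I*sqrt(17) (U(P) = sqrt(3 + 2*(-2)**2 + 14*(-2)) - P = sqrt(3 + 2*4 - 28) - P = sqrt(3 + 8 - 28) - P = sqrt(-17) - P = I*sqrt(17) - P = -P + I*sqrt(17))
U(y(10)) + G(-4) = (-1*(-44) + I*sqrt(17)) + 161 = (44 + I*sqrt(17)) + 161 = 205 + I*sqrt(17)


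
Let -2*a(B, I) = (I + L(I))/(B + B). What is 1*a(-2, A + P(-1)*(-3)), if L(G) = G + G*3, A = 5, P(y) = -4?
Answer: 85/8 ≈ 10.625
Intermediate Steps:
L(G) = 4*G (L(G) = G + 3*G = 4*G)
a(B, I) = -5*I/(4*B) (a(B, I) = -(I + 4*I)/(2*(B + B)) = -5*I/(2*(2*B)) = -5*I*1/(2*B)/2 = -5*I/(4*B))
1*a(-2, A + P(-1)*(-3)) = 1*(-5/4*(5 - 4*(-3))/(-2)) = 1*(-5/4*(5 + 12)*(-1/2)) = 1*(-5/4*17*(-1/2)) = 1*(85/8) = 85/8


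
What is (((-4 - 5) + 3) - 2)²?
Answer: 64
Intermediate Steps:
(((-4 - 5) + 3) - 2)² = ((-9 + 3) - 2)² = (-6 - 2)² = (-8)² = 64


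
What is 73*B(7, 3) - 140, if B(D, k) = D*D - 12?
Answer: 2561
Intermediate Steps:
B(D, k) = -12 + D² (B(D, k) = D² - 12 = -12 + D²)
73*B(7, 3) - 140 = 73*(-12 + 7²) - 140 = 73*(-12 + 49) - 140 = 73*37 - 140 = 2701 - 140 = 2561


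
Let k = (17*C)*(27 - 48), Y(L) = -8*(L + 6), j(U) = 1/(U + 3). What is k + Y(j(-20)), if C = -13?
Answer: 78089/17 ≈ 4593.5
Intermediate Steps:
j(U) = 1/(3 + U)
Y(L) = -48 - 8*L (Y(L) = -8*(6 + L) = -48 - 8*L)
k = 4641 (k = (17*(-13))*(27 - 48) = -221*(-21) = 4641)
k + Y(j(-20)) = 4641 + (-48 - 8/(3 - 20)) = 4641 + (-48 - 8/(-17)) = 4641 + (-48 - 8*(-1/17)) = 4641 + (-48 + 8/17) = 4641 - 808/17 = 78089/17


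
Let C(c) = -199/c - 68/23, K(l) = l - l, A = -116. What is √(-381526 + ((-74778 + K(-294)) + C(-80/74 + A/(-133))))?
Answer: I*√63640180132593/11822 ≈ 674.8*I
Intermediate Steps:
K(l) = 0
C(c) = -68/23 - 199/c (C(c) = -199/c - 68*1/23 = -199/c - 68/23 = -68/23 - 199/c)
√(-381526 + ((-74778 + K(-294)) + C(-80/74 + A/(-133)))) = √(-381526 + ((-74778 + 0) + (-68/23 - 199/(-80/74 - 116/(-133))))) = √(-381526 + (-74778 + (-68/23 - 199/(-80*1/74 - 116*(-1/133))))) = √(-381526 + (-74778 + (-68/23 - 199/(-40/37 + 116/133)))) = √(-381526 + (-74778 + (-68/23 - 199/(-1028/4921)))) = √(-381526 + (-74778 + (-68/23 - 199*(-4921/1028)))) = √(-381526 + (-74778 + (-68/23 + 979279/1028))) = √(-381526 + (-74778 + 22453513/23644)) = √(-381526 - 1745597519/23644) = √(-10766398263/23644) = I*√63640180132593/11822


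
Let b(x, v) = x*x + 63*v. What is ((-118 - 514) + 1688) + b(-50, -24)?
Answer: 2044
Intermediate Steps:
b(x, v) = x**2 + 63*v
((-118 - 514) + 1688) + b(-50, -24) = ((-118 - 514) + 1688) + ((-50)**2 + 63*(-24)) = (-632 + 1688) + (2500 - 1512) = 1056 + 988 = 2044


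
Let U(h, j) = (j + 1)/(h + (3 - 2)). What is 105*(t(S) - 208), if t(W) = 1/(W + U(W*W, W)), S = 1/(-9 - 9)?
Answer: -112582470/5183 ≈ -21722.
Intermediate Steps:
S = -1/18 (S = 1/(-18) = -1/18 ≈ -0.055556)
U(h, j) = (1 + j)/(1 + h) (U(h, j) = (1 + j)/(h + 1) = (1 + j)/(1 + h))
t(W) = 1/(W + (1 + W)/(1 + W**2)) (t(W) = 1/(W + (1 + W)/(1 + W*W)) = 1/(W + (1 + W)/(1 + W**2)))
105*(t(S) - 208) = 105*((1 + (-1/18)**2)/(1 + (-1/18)**3 + 2*(-1/18)) - 208) = 105*((1 + 1/324)/(1 - 1/5832 - 1/9) - 208) = 105*((325/324)/(5183/5832) - 208) = 105*((5832/5183)*(325/324) - 208) = 105*(5850/5183 - 208) = 105*(-1072214/5183) = -112582470/5183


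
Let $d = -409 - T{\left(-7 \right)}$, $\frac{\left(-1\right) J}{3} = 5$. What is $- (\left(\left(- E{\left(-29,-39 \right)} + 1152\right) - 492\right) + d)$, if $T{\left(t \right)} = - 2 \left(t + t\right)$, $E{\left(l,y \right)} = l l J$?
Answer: $-12838$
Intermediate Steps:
$J = -15$ ($J = \left(-3\right) 5 = -15$)
$E{\left(l,y \right)} = - 15 l^{2}$ ($E{\left(l,y \right)} = l l \left(-15\right) = l^{2} \left(-15\right) = - 15 l^{2}$)
$T{\left(t \right)} = - 4 t$ ($T{\left(t \right)} = - 2 \cdot 2 t = - 4 t$)
$d = -437$ ($d = -409 - \left(-4\right) \left(-7\right) = -409 - 28 = -437$)
$- (\left(\left(- E{\left(-29,-39 \right)} + 1152\right) - 492\right) + d) = - (\left(\left(- \left(-15\right) \left(-29\right)^{2} + 1152\right) - 492\right) - 437) = - (\left(\left(- \left(-15\right) 841 + 1152\right) - 492\right) - 437) = - (\left(\left(\left(-1\right) \left(-12615\right) + 1152\right) - 492\right) - 437) = - (\left(\left(12615 + 1152\right) - 492\right) - 437) = - (\left(13767 - 492\right) - 437) = - (13275 - 437) = \left(-1\right) 12838 = -12838$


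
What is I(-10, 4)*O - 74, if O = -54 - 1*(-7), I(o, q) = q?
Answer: -262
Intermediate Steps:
O = -47 (O = -54 + 7 = -47)
I(-10, 4)*O - 74 = 4*(-47) - 74 = -188 - 74 = -262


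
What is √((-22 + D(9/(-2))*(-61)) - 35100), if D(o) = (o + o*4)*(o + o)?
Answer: I*√189898/2 ≈ 217.89*I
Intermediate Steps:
D(o) = 10*o² (D(o) = (o + 4*o)*(2*o) = (5*o)*(2*o) = 10*o²)
√((-22 + D(9/(-2))*(-61)) - 35100) = √((-22 + (10*(9/(-2))²)*(-61)) - 35100) = √((-22 + (10*(9*(-½))²)*(-61)) - 35100) = √((-22 + (10*(-9/2)²)*(-61)) - 35100) = √((-22 + (10*(81/4))*(-61)) - 35100) = √((-22 + (405/2)*(-61)) - 35100) = √((-22 - 24705/2) - 35100) = √(-24749/2 - 35100) = √(-94949/2) = I*√189898/2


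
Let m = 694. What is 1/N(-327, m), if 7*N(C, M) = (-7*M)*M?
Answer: -1/481636 ≈ -2.0763e-6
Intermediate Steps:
N(C, M) = -M² (N(C, M) = ((-7*M)*M)/7 = (-7*M²)/7 = -M²)
1/N(-327, m) = 1/(-1*694²) = 1/(-1*481636) = 1/(-481636) = -1/481636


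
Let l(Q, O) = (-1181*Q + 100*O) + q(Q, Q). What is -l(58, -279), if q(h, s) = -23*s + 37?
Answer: 97695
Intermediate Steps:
q(h, s) = 37 - 23*s
l(Q, O) = 37 - 1204*Q + 100*O (l(Q, O) = (-1181*Q + 100*O) + (37 - 23*Q) = 37 - 1204*Q + 100*O)
-l(58, -279) = -(37 - 1204*58 + 100*(-279)) = -(37 - 69832 - 27900) = -1*(-97695) = 97695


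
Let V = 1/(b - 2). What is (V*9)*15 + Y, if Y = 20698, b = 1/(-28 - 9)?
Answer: 103157/5 ≈ 20631.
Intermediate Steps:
b = -1/37 (b = 1/(-37) = -1/37 ≈ -0.027027)
V = -37/75 (V = 1/(-1/37 - 2) = 1/(-75/37) = -37/75 ≈ -0.49333)
(V*9)*15 + Y = -37/75*9*15 + 20698 = -111/25*15 + 20698 = -333/5 + 20698 = 103157/5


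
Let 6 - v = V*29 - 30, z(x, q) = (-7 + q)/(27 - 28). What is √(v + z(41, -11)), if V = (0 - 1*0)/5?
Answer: 3*√6 ≈ 7.3485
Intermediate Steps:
V = 0 (V = (0 + 0)*(⅕) = 0*(⅕) = 0)
z(x, q) = 7 - q (z(x, q) = (-7 + q)/(-1) = (-7 + q)*(-1) = 7 - q)
v = 36 (v = 6 - (0*29 - 30) = 6 - (0 - 30) = 6 - 1*(-30) = 6 + 30 = 36)
√(v + z(41, -11)) = √(36 + (7 - 1*(-11))) = √(36 + (7 + 11)) = √(36 + 18) = √54 = 3*√6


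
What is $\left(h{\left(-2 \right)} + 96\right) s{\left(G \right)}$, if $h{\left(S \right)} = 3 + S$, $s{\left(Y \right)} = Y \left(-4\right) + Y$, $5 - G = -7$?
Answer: $-3492$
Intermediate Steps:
$G = 12$ ($G = 5 - -7 = 5 + 7 = 12$)
$s{\left(Y \right)} = - 3 Y$ ($s{\left(Y \right)} = - 4 Y + Y = - 3 Y$)
$\left(h{\left(-2 \right)} + 96\right) s{\left(G \right)} = \left(\left(3 - 2\right) + 96\right) \left(\left(-3\right) 12\right) = \left(1 + 96\right) \left(-36\right) = 97 \left(-36\right) = -3492$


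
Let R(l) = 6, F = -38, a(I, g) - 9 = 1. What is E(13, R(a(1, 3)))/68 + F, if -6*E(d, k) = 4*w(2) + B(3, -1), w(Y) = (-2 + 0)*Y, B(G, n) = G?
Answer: -15491/408 ≈ -37.968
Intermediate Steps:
a(I, g) = 10 (a(I, g) = 9 + 1 = 10)
w(Y) = -2*Y
E(d, k) = 13/6 (E(d, k) = -(4*(-2*2) + 3)/6 = -(4*(-4) + 3)/6 = -(-16 + 3)/6 = -1/6*(-13) = 13/6)
E(13, R(a(1, 3)))/68 + F = (13/6)/68 - 38 = (13/6)*(1/68) - 38 = 13/408 - 38 = -15491/408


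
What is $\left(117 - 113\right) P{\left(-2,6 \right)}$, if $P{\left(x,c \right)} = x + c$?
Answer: $16$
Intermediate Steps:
$P{\left(x,c \right)} = c + x$
$\left(117 - 113\right) P{\left(-2,6 \right)} = \left(117 - 113\right) \left(6 - 2\right) = 4 \cdot 4 = 16$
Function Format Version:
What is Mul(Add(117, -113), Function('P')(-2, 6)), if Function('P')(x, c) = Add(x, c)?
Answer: 16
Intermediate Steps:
Function('P')(x, c) = Add(c, x)
Mul(Add(117, -113), Function('P')(-2, 6)) = Mul(Add(117, -113), Add(6, -2)) = Mul(4, 4) = 16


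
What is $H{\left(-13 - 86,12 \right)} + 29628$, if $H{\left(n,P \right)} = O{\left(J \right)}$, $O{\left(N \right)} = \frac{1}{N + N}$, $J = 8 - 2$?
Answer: $\frac{355537}{12} \approx 29628.0$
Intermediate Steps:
$J = 6$ ($J = 8 - 2 = 6$)
$O{\left(N \right)} = \frac{1}{2 N}$
$H{\left(n,P \right)} = \frac{1}{12}$ ($H{\left(n,P \right)} = \frac{1}{2 \cdot 6} = \frac{1}{2} \cdot \frac{1}{6} = \frac{1}{12}$)
$H{\left(-13 - 86,12 \right)} + 29628 = \frac{1}{12} + 29628 = \frac{355537}{12}$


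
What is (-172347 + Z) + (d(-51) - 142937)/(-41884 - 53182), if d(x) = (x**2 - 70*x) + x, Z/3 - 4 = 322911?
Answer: 75710509085/95066 ≈ 7.9640e+5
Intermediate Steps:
Z = 968745 (Z = 12 + 3*322911 = 12 + 968733 = 968745)
d(x) = x**2 - 69*x
(-172347 + Z) + (d(-51) - 142937)/(-41884 - 53182) = (-172347 + 968745) + (-51*(-69 - 51) - 142937)/(-41884 - 53182) = 796398 + (-51*(-120) - 142937)/(-95066) = 796398 + (6120 - 142937)*(-1/95066) = 796398 - 136817*(-1/95066) = 796398 + 136817/95066 = 75710509085/95066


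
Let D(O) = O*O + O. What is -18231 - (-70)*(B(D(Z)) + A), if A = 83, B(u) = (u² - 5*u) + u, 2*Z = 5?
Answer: -76093/8 ≈ -9511.6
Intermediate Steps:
Z = 5/2 (Z = (½)*5 = 5/2 ≈ 2.5000)
D(O) = O + O² (D(O) = O² + O = O + O²)
B(u) = u² - 4*u
-18231 - (-70)*(B(D(Z)) + A) = -18231 - (-70)*((5*(1 + 5/2)/2)*(-4 + 5*(1 + 5/2)/2) + 83) = -18231 - (-70)*(((5/2)*(7/2))*(-4 + (5/2)*(7/2)) + 83) = -18231 - (-70)*(35*(-4 + 35/4)/4 + 83) = -18231 - (-70)*((35/4)*(19/4) + 83) = -18231 - (-70)*(665/16 + 83) = -18231 - (-70)*1993/16 = -18231 - 1*(-69755/8) = -18231 + 69755/8 = -76093/8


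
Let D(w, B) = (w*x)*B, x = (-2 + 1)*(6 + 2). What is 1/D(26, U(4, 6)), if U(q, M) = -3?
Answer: 1/624 ≈ 0.0016026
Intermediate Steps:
x = -8 (x = -1*8 = -8)
D(w, B) = -8*B*w (D(w, B) = (w*(-8))*B = (-8*w)*B = -8*B*w)
1/D(26, U(4, 6)) = 1/(-8*(-3)*26) = 1/624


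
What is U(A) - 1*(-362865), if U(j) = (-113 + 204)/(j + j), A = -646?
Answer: 468821489/1292 ≈ 3.6287e+5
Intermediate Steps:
U(j) = 91/(2*j) (U(j) = 91/((2*j)) = 91*(1/(2*j)) = 91/(2*j))
U(A) - 1*(-362865) = (91/2)/(-646) - 1*(-362865) = (91/2)*(-1/646) + 362865 = -91/1292 + 362865 = 468821489/1292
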